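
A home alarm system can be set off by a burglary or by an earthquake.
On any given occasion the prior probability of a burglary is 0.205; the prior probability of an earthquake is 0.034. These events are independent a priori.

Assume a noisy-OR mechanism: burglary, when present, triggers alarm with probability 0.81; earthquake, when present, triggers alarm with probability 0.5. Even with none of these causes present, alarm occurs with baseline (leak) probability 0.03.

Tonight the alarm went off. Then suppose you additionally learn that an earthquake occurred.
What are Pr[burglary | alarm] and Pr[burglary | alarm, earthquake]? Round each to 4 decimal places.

Pr[burglary | alarm] ≈ 0.8196; Pr[burglary | alarm, earthquake] ≈ 0.3125

Under noisy-OR, P(alarm | causes) = 1 − (1−0.03)·∏(1−qᵢ) over the active causes.
Enumerate the 4 (burglary, earthquake) configurations and weight by the priors:
  P(alarm) = 0.03·0.795·0.966 + 0.515·0.795·0.034 + 0.8157·0.205·0.966 + 0.90785·0.205·0.034
        = 0.023039 + 0.013920 + 0.161533 + 0.006328 = 0.204820
Keeping only the burglary-present terms gives 0.167861, so
  P(burglary | alarm) = 0.167861 / 0.204820 ≈ 0.8196

With the extra evidence:
For the numerator, keep only burglary=true terms: 0.90785*0.205 = 0.186109
The normalizing constant is 0.515*0.795 + 0.90785*0.205 = 0.595534
Posterior = 0.186109 / 0.595534 ≈ 0.3125
The drop from 0.8196 to 0.3125 is the explaining-away (discounting) effect.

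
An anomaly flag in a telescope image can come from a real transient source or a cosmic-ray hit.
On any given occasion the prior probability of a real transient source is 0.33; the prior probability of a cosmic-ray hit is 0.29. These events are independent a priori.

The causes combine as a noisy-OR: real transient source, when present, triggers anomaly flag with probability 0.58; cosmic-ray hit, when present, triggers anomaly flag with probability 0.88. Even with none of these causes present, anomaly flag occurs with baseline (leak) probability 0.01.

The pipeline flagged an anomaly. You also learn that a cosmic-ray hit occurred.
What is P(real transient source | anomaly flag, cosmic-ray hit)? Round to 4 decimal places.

P(real transient source | anomaly flag, cosmic-ray hit) ≈ 0.3469

Under noisy-OR, P(anomaly flag | causes) = 1 − (1−0.01)·∏(1−qᵢ) over the active causes.
For the numerator, keep only real transient source=true terms: 0.950104*0.33 = 0.313534
Denominator P(anomaly flag | cosmic-ray hit): 0.8812*0.67 + 0.950104*0.33 = 0.903938
Posterior = 0.313534 / 0.903938 ≈ 0.3469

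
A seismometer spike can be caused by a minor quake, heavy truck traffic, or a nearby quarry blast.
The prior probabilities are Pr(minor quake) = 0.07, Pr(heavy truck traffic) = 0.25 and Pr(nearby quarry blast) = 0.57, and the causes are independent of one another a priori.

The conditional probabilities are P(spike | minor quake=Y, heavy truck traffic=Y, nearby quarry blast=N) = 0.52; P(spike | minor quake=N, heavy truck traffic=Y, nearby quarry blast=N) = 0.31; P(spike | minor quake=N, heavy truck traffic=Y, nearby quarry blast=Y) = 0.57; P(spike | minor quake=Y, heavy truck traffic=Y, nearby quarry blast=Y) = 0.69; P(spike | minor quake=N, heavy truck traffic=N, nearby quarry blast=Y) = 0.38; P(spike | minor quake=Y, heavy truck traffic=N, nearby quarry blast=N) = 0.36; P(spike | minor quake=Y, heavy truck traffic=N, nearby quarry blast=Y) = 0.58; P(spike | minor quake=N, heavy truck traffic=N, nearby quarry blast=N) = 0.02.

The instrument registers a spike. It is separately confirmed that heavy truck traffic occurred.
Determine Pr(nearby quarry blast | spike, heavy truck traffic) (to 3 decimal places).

Enumerate the 4 (minor quake, nearby quarry blast) configurations and weight by the priors:
  P(spike | heavy truck traffic) = 0.31×0.93×0.43 + 0.57×0.93×0.57 + 0.52×0.07×0.43 + 0.69×0.07×0.57
        = 0.123969 + 0.302157 + 0.015652 + 0.027531 = 0.469309
Keeping only the nearby quarry blast-present terms gives 0.329688, so
  P(nearby quarry blast | spike, heavy truck traffic) = 0.329688 / 0.469309 ≈ 0.702

Pr(nearby quarry blast | spike, heavy truck traffic) ≈ 0.702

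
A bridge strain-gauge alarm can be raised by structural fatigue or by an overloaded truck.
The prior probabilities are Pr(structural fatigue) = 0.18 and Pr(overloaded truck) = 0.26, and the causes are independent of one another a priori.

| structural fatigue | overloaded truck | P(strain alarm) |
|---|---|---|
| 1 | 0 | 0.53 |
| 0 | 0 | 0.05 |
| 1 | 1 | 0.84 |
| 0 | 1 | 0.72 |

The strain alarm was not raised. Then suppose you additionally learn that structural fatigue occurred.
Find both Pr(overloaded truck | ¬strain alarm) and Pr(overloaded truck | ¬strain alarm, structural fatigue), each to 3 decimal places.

P(¬strain alarm) = 0.95*0.82*0.74 + 0.28*0.82*0.26 + 0.47*0.18*0.74 + 0.16*0.18*0.26 = 0.576460 + 0.059696 + 0.062604 + 0.007488 = 0.706248
The overloaded truck-present share is 0.059696 + 0.007488 = 0.067184.
So P(overloaded truck | ¬strain alarm) = 0.067184/0.706248 ≈ 0.095.

Now also conditioning on structural fatigue=true:
P(¬strain alarm | structural fatigue) = 0.47*0.74 + 0.16*0.26 = 0.347800 + 0.041600 = 0.389400
The overloaded truck-present share is 0.16*0.26 = 0.041600.
Hence the posterior is 0.041600/0.389400 ≈ 0.107.

Pr(overloaded truck | ¬strain alarm) ≈ 0.095; Pr(overloaded truck | ¬strain alarm, structural fatigue) ≈ 0.107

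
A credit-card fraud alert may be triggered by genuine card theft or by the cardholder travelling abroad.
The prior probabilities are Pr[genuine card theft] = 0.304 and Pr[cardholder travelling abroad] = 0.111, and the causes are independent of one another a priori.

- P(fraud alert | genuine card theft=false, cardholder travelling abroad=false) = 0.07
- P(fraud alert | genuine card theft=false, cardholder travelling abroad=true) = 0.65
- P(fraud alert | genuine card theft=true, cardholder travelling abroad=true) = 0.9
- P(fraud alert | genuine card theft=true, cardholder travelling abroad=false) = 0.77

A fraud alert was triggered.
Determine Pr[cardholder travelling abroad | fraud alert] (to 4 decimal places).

Pr[cardholder travelling abroad | fraud alert] ≈ 0.2427

By total probability over the 4 (genuine card theft, cardholder travelling abroad) configurations:
  P(fraud alert) = 0.07·0.696·0.889 + 0.65·0.696·0.111 + 0.77·0.304·0.889 + 0.9·0.304·0.111
        = 0.043312 + 0.050216 + 0.208097 + 0.030370 = 0.331995
The terms with cardholder travelling abroad present sum to 0.080586, so
  P(cardholder travelling abroad | fraud alert) = 0.080586 / 0.331995 ≈ 0.2427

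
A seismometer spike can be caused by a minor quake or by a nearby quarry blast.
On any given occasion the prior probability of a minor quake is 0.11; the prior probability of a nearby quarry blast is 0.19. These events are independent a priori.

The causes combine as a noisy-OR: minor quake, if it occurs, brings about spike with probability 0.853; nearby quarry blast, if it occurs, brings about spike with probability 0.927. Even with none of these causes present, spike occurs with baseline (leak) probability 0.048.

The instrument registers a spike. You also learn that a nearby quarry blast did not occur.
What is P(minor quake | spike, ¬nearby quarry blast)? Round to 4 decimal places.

Under noisy-OR, P(spike | causes) = 1 − (1−0.048)·∏(1−qᵢ) over the active causes.
By total probability over both values of minor quake:
  P(spike | ¬nearby quarry blast) = 0.048·0.89 + 0.860056·0.11
        = 0.042720 + 0.094606 = 0.137326
Keeping only the minor quake-present terms gives 0.094606, so
  P(minor quake | spike, ¬nearby quarry blast) = 0.094606 / 0.137326 ≈ 0.6889

P(minor quake | spike, ¬nearby quarry blast) ≈ 0.6889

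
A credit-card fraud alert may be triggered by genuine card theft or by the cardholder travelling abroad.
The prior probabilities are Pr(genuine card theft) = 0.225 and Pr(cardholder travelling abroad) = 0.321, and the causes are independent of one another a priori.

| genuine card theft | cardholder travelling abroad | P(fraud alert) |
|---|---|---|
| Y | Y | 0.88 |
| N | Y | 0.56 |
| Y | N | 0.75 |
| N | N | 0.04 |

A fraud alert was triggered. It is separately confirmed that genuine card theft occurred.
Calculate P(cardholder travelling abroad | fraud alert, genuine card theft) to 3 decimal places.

P(cardholder travelling abroad | fraud alert, genuine card theft) ≈ 0.357

Weight on cardholder travelling abroad=true, given the evidence: 0.88*0.321 = 0.282480
Denominator P(fraud alert | genuine card theft): 0.75*0.679 + 0.88*0.321 = 0.791730
Posterior = 0.282480 / 0.791730 ≈ 0.357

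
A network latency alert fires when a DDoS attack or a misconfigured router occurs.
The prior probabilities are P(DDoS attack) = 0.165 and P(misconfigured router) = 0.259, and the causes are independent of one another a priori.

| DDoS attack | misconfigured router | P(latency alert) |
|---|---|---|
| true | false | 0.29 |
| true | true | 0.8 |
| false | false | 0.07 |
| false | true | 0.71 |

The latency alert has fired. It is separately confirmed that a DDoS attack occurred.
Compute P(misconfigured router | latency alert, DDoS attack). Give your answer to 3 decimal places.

Numerator (weight on configurations with misconfigured router): 0.8·0.259 = 0.207200
Normalizer over all consistent configurations: 0.29·0.741 + 0.8·0.259 = 0.422090
P(misconfigured router | latency alert, DDoS attack) = 0.207200/0.422090 ≈ 0.491

P(misconfigured router | latency alert, DDoS attack) ≈ 0.491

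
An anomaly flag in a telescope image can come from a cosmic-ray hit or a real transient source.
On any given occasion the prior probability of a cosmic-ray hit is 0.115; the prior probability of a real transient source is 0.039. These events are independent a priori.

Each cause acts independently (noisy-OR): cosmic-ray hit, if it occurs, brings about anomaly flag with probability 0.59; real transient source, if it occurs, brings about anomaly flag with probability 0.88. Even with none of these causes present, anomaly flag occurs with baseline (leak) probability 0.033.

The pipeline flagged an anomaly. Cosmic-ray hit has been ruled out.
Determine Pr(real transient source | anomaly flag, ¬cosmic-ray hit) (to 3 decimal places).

Pr(real transient source | anomaly flag, ¬cosmic-ray hit) ≈ 0.521

Under noisy-OR, P(anomaly flag | causes) = 1 − (1−0.033)·∏(1−qᵢ) over the active causes.
P(anomaly flag | ¬cosmic-ray hit) = 0.033·0.961 + 0.88396·0.039 = 0.031713 + 0.034474 = 0.066187
The real transient source-present share is 0.88396·0.039 = 0.034474.
Hence the posterior is 0.034474/0.066187 ≈ 0.521.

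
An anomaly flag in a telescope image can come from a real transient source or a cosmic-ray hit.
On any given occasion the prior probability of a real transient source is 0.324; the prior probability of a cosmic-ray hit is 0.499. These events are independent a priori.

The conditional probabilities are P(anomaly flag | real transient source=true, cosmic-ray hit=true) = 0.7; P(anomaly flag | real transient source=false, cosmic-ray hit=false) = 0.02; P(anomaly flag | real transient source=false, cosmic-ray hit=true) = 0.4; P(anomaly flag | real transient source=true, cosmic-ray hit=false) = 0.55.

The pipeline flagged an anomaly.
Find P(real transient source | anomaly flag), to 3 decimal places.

Sum P(anomaly flag|·) weighted by the priors over the 4 (real transient source, cosmic-ray hit) configurations:
  P(anomaly flag) = 0.02*0.676*0.501 + 0.4*0.676*0.499 + 0.55*0.324*0.501 + 0.7*0.324*0.499
        = 0.006774 + 0.134930 + 0.089278 + 0.113173 = 0.344155
The terms with real transient source present sum to 0.202451, so
  P(real transient source | anomaly flag) = 0.202451 / 0.344155 ≈ 0.588

P(real transient source | anomaly flag) ≈ 0.588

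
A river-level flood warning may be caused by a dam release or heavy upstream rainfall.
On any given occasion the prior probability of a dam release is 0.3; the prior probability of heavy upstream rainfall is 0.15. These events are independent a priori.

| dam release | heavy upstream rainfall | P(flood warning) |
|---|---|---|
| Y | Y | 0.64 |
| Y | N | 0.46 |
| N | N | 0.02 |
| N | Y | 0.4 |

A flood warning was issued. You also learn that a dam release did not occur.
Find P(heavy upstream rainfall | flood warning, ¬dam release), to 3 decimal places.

By total probability over both values of heavy upstream rainfall:
  P(flood warning | ¬dam release) = 0.02*0.85 + 0.4*0.15
        = 0.017000 + 0.060000 = 0.077000
The terms with heavy upstream rainfall present sum to 0.060000, so
  P(heavy upstream rainfall | flood warning, ¬dam release) = 0.060000 / 0.077000 ≈ 0.779

P(heavy upstream rainfall | flood warning, ¬dam release) ≈ 0.779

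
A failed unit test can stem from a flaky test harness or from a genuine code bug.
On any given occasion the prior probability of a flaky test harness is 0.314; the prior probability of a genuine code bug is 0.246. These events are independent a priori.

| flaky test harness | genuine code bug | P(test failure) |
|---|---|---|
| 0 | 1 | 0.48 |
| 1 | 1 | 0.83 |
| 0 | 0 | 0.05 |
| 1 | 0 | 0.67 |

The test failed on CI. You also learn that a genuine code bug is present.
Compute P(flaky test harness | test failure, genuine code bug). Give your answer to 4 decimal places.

By total probability over both values of flaky test harness:
  P(test failure | genuine code bug) = 0.48·0.686 + 0.83·0.314
        = 0.329280 + 0.260620 = 0.589900
Configurations with flaky test harness contribute 0.260620, so
  P(flaky test harness | test failure, genuine code bug) = 0.260620 / 0.589900 ≈ 0.4418

P(flaky test harness | test failure, genuine code bug) ≈ 0.4418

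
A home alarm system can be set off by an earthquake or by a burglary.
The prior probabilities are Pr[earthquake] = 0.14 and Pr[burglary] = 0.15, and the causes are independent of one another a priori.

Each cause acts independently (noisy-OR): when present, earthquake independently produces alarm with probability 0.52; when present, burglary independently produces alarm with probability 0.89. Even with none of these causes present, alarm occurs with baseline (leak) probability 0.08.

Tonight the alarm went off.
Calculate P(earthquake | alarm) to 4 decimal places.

P(earthquake | alarm) ≈ 0.3313

Under noisy-OR, P(alarm | causes) = 1 − (1−0.08)·∏(1−qᵢ) over the active causes.
For the numerator, keep only earthquake=true terms: 0.066450 + 0.019980 = 0.086430
The normalizing constant is 0.08·0.86·0.85 + 0.8988·0.86·0.15 + 0.5584·0.14·0.85 + 0.951424·0.14·0.15 = 0.260855
P(earthquake | alarm) = 0.086430/0.260855 ≈ 0.3313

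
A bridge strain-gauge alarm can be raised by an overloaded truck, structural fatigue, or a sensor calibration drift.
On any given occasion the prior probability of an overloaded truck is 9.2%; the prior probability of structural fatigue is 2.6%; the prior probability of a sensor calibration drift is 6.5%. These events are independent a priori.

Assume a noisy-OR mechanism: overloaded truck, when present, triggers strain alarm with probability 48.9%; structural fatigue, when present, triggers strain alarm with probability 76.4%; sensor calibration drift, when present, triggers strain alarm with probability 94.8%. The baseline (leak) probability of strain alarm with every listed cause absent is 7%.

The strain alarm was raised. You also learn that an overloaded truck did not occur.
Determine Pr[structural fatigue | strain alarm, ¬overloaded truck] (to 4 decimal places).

Under noisy-OR, P(strain alarm | causes) = 1 − (1−0.07)·∏(1−qᵢ) over the active causes.
P(strain alarm | ¬overloaded truck) = 0.07×0.974×0.935 + 0.95164×0.974×0.065 + 0.78052×0.026×0.935 + 0.988587×0.026×0.065 = 0.063748 + 0.060248 + 0.018974 + 0.001671 = 0.144641
The structural fatigue-present share is 0.018974 + 0.001671 = 0.020645.
P(structural fatigue | strain alarm, ¬overloaded truck) = 0.020645 / 0.144641 ≈ 0.1427

Pr[structural fatigue | strain alarm, ¬overloaded truck] ≈ 0.1427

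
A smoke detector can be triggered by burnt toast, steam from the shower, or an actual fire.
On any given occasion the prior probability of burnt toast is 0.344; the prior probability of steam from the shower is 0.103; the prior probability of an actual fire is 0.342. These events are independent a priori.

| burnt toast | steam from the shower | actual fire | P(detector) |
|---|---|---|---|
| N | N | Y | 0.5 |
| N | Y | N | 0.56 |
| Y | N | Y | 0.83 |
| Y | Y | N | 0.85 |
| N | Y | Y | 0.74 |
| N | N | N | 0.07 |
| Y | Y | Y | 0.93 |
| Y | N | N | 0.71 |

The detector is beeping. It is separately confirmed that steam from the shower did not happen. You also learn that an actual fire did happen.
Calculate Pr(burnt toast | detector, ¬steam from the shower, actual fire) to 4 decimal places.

Pr(burnt toast | detector, ¬steam from the shower, actual fire) ≈ 0.4654

Enumerate both values of burnt toast and weight by the priors:
  P(detector | ¬steam from the shower, actual fire) = 0.5×0.656 + 0.83×0.344
        = 0.328000 + 0.285520 = 0.613520
Configurations with burnt toast contribute 0.285520, so
  P(burnt toast | detector, ¬steam from the shower, actual fire) = 0.285520 / 0.613520 ≈ 0.4654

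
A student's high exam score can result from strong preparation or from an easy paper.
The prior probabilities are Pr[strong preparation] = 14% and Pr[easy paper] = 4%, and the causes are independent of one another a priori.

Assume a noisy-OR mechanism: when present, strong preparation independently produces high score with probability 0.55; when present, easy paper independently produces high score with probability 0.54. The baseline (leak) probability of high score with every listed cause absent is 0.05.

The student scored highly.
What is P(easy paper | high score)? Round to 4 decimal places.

P(easy paper | high score) ≈ 0.1680

Under noisy-OR, P(high score | causes) = 1 − (1−0.05)·∏(1−qᵢ) over the active causes.
P(high score) = 0.05·0.86·0.96 + 0.563·0.86·0.04 + 0.5725·0.14·0.96 + 0.80335·0.14·0.04 = 0.041280 + 0.019367 + 0.076944 + 0.004499 = 0.142090
The easy paper-present share is 0.019367 + 0.004499 = 0.023866.
So P(easy paper | high score) = 0.023866/0.142090 ≈ 0.1680.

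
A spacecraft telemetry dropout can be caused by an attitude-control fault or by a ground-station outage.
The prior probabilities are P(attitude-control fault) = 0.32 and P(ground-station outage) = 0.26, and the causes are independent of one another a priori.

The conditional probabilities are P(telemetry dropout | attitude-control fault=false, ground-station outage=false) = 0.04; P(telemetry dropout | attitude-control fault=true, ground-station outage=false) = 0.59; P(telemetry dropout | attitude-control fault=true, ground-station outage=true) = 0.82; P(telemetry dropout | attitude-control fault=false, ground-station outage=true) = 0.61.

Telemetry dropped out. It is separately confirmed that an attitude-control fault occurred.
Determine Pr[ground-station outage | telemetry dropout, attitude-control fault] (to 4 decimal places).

Pr[ground-station outage | telemetry dropout, attitude-control fault] ≈ 0.3281

Enumerate both values of ground-station outage and weight by the priors:
  P(telemetry dropout | attitude-control fault) = 0.59×0.74 + 0.82×0.26
        = 0.436600 + 0.213200 = 0.649800
The terms with ground-station outage present sum to 0.213200, so
  P(ground-station outage | telemetry dropout, attitude-control fault) = 0.213200 / 0.649800 ≈ 0.3281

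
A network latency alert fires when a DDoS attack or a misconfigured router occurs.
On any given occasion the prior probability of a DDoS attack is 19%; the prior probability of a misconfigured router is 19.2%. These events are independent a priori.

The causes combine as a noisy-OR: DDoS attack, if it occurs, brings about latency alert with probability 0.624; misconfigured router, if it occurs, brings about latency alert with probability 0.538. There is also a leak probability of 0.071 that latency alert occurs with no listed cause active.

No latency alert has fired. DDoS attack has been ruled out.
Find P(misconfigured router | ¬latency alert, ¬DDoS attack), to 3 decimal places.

Under noisy-OR, P(latency alert | causes) = 1 − (1−0.071)·∏(1−qᵢ) over the active causes.
Enumerate both values of misconfigured router and weight by the priors:
  P(¬latency alert | ¬DDoS attack) = 0.929×0.808 + 0.429198×0.192
        = 0.750632 + 0.082406 = 0.833038
The terms with misconfigured router present sum to 0.082406, so
  P(misconfigured router | ¬latency alert, ¬DDoS attack) = 0.082406 / 0.833038 ≈ 0.099

P(misconfigured router | ¬latency alert, ¬DDoS attack) ≈ 0.099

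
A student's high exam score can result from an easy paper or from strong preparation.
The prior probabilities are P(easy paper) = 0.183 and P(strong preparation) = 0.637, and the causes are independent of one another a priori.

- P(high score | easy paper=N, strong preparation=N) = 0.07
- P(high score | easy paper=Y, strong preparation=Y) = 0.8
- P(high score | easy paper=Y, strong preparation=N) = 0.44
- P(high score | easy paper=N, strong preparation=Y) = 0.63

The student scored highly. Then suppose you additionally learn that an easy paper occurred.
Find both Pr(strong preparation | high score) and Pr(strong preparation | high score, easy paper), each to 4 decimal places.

Pr(strong preparation | high score) ≈ 0.8939; Pr(strong preparation | high score, easy paper) ≈ 0.7614

P(high score) = 0.07*0.817*0.363 + 0.63*0.817*0.637 + 0.44*0.183*0.363 + 0.8*0.183*0.637 = 0.020760 + 0.327870 + 0.029229 + 0.093257 = 0.471116
The strong preparation-present share is 0.327870 + 0.093257 = 0.421127.
So P(strong preparation | high score) = 0.421127/0.471116 ≈ 0.8939.

Now also conditioning on easy paper=true:
P(high score | easy paper) = 0.44·0.363 + 0.8·0.637 = 0.159720 + 0.509600 = 0.669320
Restricting to configurations with strong preparation present: 0.8·0.637 = 0.509600.
So P(strong preparation | high score, easy paper) = 0.509600/0.669320 ≈ 0.7614.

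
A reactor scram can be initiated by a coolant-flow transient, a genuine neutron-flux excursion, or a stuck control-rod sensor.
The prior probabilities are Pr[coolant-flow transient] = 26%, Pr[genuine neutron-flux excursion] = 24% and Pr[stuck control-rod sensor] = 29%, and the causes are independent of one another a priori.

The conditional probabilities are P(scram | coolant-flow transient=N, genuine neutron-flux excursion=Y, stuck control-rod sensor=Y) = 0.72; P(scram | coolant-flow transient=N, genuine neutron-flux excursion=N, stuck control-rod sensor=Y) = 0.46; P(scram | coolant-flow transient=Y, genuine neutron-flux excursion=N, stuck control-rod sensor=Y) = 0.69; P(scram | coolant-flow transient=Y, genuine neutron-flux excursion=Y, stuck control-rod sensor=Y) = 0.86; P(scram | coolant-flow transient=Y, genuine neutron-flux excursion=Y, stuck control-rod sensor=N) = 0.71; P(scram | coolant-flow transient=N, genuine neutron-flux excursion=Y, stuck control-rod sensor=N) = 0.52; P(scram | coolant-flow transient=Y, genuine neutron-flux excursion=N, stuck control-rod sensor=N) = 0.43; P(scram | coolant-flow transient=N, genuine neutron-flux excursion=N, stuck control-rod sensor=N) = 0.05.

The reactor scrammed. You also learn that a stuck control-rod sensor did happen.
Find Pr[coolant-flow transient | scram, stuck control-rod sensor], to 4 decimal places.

Enumerate the 4 (coolant-flow transient, genuine neutron-flux excursion) configurations and weight by the priors:
  P(scram | stuck control-rod sensor) = 0.46×0.74×0.76 + 0.72×0.74×0.24 + 0.69×0.26×0.76 + 0.86×0.26×0.24
        = 0.258704 + 0.127872 + 0.136344 + 0.053664 = 0.576584
Keeping only the coolant-flow transient-present terms gives 0.190008, so
  P(coolant-flow transient | scram, stuck control-rod sensor) = 0.190008 / 0.576584 ≈ 0.3295

Pr[coolant-flow transient | scram, stuck control-rod sensor] ≈ 0.3295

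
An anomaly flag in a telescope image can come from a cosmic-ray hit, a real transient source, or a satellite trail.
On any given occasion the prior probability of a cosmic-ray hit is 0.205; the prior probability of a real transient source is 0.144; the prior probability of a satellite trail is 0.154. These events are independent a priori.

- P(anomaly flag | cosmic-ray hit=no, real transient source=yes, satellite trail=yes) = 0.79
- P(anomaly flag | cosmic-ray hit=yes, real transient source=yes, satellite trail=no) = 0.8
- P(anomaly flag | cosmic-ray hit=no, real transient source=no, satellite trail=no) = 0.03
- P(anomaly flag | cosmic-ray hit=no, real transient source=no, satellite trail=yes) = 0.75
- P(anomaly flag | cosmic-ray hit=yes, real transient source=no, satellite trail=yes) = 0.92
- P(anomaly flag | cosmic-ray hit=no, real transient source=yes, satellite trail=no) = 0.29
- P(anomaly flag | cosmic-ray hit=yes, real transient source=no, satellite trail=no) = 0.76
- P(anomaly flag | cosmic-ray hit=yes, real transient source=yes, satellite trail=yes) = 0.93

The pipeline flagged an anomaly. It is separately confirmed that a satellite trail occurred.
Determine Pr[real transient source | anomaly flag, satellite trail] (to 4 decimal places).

P(anomaly flag | satellite trail) = 0.75·0.795·0.856 + 0.79·0.795·0.144 + 0.92·0.205·0.856 + 0.93·0.205·0.144 = 0.510390 + 0.090439 + 0.161442 + 0.027454 = 0.789725
The real transient source-present share is 0.090439 + 0.027454 = 0.117893.
Hence the posterior is 0.117893/0.789725 ≈ 0.1493.

Pr[real transient source | anomaly flag, satellite trail] ≈ 0.1493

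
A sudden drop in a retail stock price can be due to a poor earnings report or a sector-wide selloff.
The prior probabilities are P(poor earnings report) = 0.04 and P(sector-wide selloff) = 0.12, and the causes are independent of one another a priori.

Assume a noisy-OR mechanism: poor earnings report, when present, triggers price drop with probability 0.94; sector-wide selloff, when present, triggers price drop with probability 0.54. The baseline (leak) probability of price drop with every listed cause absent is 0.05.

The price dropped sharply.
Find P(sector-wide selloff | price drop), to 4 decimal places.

Under noisy-OR, P(price drop | causes) = 1 − (1−0.05)·∏(1−qᵢ) over the active causes.
Numerator (weight on configurations with sector-wide selloff): 0.064858 + 0.004674 = 0.069532
The normalizing constant is 0.05*0.96*0.88 + 0.563*0.96*0.12 + 0.943*0.04*0.88 + 0.97378*0.04*0.12 = 0.144966
Posterior = 0.069532 / 0.144966 ≈ 0.4796

P(sector-wide selloff | price drop) ≈ 0.4796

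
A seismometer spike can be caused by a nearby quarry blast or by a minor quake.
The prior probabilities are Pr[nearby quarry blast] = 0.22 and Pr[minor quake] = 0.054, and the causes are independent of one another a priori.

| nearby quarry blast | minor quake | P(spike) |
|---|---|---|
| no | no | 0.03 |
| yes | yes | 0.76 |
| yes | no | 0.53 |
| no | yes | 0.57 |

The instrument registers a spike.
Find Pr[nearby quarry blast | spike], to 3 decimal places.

Enumerate the 4 (nearby quarry blast, minor quake) configurations and weight by the priors:
  P(spike) = 0.03*0.78*0.946 + 0.57*0.78*0.054 + 0.53*0.22*0.946 + 0.76*0.22*0.054
        = 0.022136 + 0.024008 + 0.110304 + 0.009029 = 0.165477
Keeping only the nearby quarry blast-present terms gives 0.119333, so
  P(nearby quarry blast | spike) = 0.119333 / 0.165477 ≈ 0.721

Pr[nearby quarry blast | spike] ≈ 0.721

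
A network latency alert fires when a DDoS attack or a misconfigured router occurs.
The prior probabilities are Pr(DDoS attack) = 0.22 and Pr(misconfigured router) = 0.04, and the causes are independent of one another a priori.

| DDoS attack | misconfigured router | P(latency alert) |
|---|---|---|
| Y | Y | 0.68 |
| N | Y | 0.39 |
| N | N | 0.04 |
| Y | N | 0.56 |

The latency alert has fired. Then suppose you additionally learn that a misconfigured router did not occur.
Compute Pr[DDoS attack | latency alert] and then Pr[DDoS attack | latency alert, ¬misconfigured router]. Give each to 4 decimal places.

Pr[DDoS attack | latency alert] ≈ 0.7468; Pr[DDoS attack | latency alert, ¬misconfigured router] ≈ 0.7979

P(latency alert) = 0.04×0.78×0.96 + 0.39×0.78×0.04 + 0.56×0.22×0.96 + 0.68×0.22×0.04 = 0.029952 + 0.012168 + 0.118272 + 0.005984 = 0.166376
Restricting to configurations with DDoS attack present: 0.118272 + 0.005984 = 0.124256.
Hence the posterior is 0.124256/0.166376 ≈ 0.7468.

Now condition on the additional information:
Weight on DDoS attack=true, given the evidence: 0.56·0.22 = 0.123200
The normalizing constant is 0.04·0.78 + 0.56·0.22 = 0.154400
P(DDoS attack | latency alert, ¬misconfigured router) = 0.123200/0.154400 ≈ 0.7979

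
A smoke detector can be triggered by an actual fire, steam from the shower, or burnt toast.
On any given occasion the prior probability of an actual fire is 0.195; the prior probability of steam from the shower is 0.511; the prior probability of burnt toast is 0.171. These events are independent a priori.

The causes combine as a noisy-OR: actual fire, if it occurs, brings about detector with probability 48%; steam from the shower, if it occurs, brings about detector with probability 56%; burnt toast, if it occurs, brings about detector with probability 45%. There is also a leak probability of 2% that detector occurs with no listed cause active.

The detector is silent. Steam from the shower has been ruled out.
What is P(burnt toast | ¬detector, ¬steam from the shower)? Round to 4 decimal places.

P(burnt toast | ¬detector, ¬steam from the shower) ≈ 0.1019

Under noisy-OR, P(detector | causes) = 1 − (1−0.02)·∏(1−qᵢ) over the active causes.
P(¬detector | ¬steam from the shower) = 0.98*0.805*0.829 + 0.539*0.805*0.171 + 0.5096*0.195*0.829 + 0.28028*0.195*0.171 = 0.653998 + 0.074196 + 0.082379 + 0.009346 = 0.819919
Of this, 0.083542 comes from 0.074196 + 0.009346 (the burnt toast=true cases).
So P(burnt toast | ¬detector, ¬steam from the shower) = 0.083542/0.819919 ≈ 0.1019.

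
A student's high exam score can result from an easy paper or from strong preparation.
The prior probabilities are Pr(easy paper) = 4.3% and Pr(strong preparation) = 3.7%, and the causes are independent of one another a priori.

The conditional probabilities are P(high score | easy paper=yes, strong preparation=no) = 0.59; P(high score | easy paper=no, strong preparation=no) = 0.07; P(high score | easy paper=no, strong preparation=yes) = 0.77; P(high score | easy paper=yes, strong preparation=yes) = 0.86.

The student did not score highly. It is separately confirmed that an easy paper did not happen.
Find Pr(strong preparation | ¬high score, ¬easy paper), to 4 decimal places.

Numerator (weight on configurations with strong preparation): 0.23·0.037 = 0.008510
Denominator P(¬high score | ¬easy paper): 0.93·0.963 + 0.23·0.037 = 0.904100
Posterior = 0.008510 / 0.904100 ≈ 0.0094

Pr(strong preparation | ¬high score, ¬easy paper) ≈ 0.0094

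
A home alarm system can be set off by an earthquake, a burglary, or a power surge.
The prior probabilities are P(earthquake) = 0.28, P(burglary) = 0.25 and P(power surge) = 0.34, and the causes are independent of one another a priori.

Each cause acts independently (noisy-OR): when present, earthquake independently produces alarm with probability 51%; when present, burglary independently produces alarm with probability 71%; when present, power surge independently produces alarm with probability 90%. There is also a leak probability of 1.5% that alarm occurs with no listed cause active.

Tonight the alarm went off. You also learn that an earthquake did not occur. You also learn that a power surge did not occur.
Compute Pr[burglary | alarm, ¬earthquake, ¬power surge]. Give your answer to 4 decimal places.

Pr[burglary | alarm, ¬earthquake, ¬power surge] ≈ 0.9407

Under noisy-OR, P(alarm | causes) = 1 − (1−0.015)·∏(1−qᵢ) over the active causes.
Weight on burglary=true, given the evidence: 0.71435×0.25 = 0.178588
Denominator P(alarm | ¬earthquake, ¬power surge): 0.015×0.75 + 0.71435×0.25 = 0.189838
P(burglary | alarm, ¬earthquake, ¬power surge) = 0.178588/0.189838 ≈ 0.9407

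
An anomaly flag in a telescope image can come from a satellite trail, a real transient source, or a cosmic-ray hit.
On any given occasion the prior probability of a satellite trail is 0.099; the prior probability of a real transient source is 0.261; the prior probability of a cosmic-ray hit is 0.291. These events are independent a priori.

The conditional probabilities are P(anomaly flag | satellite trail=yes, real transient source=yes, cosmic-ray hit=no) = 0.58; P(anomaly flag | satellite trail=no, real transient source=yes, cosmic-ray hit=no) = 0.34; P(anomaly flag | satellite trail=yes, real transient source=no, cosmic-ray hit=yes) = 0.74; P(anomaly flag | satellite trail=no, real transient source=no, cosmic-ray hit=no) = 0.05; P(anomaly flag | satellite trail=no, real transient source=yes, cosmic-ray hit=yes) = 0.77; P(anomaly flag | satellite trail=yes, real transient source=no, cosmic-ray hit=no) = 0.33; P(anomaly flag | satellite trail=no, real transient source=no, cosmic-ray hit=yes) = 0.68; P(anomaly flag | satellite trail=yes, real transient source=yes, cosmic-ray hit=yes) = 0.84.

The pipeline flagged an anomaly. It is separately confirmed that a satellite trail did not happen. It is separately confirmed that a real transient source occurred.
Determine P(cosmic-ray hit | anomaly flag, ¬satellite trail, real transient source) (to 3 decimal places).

P(cosmic-ray hit | anomaly flag, ¬satellite trail, real transient source) ≈ 0.482

P(anomaly flag | ¬satellite trail, real transient source) = 0.34*0.709 + 0.77*0.291 = 0.241060 + 0.224070 = 0.465130
Restricting to configurations with cosmic-ray hit present: 0.77*0.291 = 0.224070.
Hence the posterior is 0.224070/0.465130 ≈ 0.482.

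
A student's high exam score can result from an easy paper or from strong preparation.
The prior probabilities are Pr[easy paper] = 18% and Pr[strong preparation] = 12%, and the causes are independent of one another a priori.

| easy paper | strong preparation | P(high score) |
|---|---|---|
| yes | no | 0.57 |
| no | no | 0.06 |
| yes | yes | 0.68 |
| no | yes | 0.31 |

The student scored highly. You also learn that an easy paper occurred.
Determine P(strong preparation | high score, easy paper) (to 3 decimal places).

P(strong preparation | high score, easy paper) ≈ 0.140

P(high score | easy paper) = 0.57×0.88 + 0.68×0.12 = 0.501600 + 0.081600 = 0.583200
Of this, 0.081600 comes from 0.68×0.12 (the strong preparation=true cases).
P(strong preparation | high score, easy paper) = 0.081600 / 0.583200 ≈ 0.140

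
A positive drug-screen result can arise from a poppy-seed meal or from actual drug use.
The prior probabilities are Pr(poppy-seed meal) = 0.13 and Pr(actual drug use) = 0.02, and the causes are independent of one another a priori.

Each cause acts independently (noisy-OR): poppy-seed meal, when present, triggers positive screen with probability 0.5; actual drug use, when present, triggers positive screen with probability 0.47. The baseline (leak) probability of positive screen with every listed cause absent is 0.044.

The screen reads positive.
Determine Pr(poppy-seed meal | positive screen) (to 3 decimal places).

Pr(poppy-seed meal | positive screen) ≈ 0.598

Under noisy-OR, P(positive screen | causes) = 1 − (1−0.044)·∏(1−qᵢ) over the active causes.
Enumerate the 4 (poppy-seed meal, actual drug use) configurations and weight by the priors:
  P(positive screen) = 0.044·0.87·0.98 + 0.49332·0.87·0.02 + 0.522·0.13·0.98 + 0.74666·0.13·0.02
        = 0.037514 + 0.008584 + 0.066503 + 0.001941 = 0.114542
Configurations with poppy-seed meal contribute 0.068444, so
  P(poppy-seed meal | positive screen) = 0.068444 / 0.114542 ≈ 0.598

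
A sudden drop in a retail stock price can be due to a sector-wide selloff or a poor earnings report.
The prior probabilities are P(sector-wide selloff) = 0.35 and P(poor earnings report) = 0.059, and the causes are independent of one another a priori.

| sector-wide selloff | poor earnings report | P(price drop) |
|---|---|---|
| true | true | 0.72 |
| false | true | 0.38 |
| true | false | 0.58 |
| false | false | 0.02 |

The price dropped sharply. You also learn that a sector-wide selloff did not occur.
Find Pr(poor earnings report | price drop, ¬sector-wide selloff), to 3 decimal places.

P(price drop | ¬sector-wide selloff) = 0.02×0.941 + 0.38×0.059 = 0.018820 + 0.022420 = 0.041240
Restricting to configurations with poor earnings report present: 0.38×0.059 = 0.022420.
Hence the posterior is 0.022420/0.041240 ≈ 0.544.

Pr(poor earnings report | price drop, ¬sector-wide selloff) ≈ 0.544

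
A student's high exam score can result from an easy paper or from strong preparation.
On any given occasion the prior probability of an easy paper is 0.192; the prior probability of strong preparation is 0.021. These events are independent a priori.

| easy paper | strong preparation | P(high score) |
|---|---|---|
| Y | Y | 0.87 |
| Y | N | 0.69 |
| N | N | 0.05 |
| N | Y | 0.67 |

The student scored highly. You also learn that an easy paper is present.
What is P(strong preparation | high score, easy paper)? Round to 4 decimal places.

Sum P(high score|·) weighted by the priors over both values of strong preparation:
  P(high score | easy paper) = 0.69·0.979 + 0.87·0.021
        = 0.675510 + 0.018270 = 0.693780
Configurations with strong preparation contribute 0.018270, so
  P(strong preparation | high score, easy paper) = 0.018270 / 0.693780 ≈ 0.0263

P(strong preparation | high score, easy paper) ≈ 0.0263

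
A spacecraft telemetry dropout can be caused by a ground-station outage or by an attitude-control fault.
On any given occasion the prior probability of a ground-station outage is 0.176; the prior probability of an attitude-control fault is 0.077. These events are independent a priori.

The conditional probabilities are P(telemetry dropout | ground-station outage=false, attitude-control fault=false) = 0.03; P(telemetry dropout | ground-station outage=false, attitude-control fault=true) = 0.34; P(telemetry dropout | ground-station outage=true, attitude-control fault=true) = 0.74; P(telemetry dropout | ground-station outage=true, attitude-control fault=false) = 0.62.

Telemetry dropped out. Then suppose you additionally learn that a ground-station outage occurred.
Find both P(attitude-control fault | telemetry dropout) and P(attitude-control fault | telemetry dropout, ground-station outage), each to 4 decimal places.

P(attitude-control fault | telemetry dropout) ≈ 0.2037; P(attitude-control fault | telemetry dropout, ground-station outage) ≈ 0.0906

Sum P(telemetry dropout|·) weighted by the priors over the 4 (ground-station outage, attitude-control fault) configurations:
  P(telemetry dropout) = 0.03·0.824·0.923 + 0.34·0.824·0.077 + 0.62·0.176·0.923 + 0.74·0.176·0.077
        = 0.022817 + 0.021572 + 0.100718 + 0.010028 = 0.155135
Keeping only the attitude-control fault-present terms gives 0.031600, so
  P(attitude-control fault | telemetry dropout) = 0.031600 / 0.155135 ≈ 0.2037

Now also conditioning on ground-station outage=true:
Sum P(telemetry dropout|·) weighted by the priors over both values of attitude-control fault:
  P(telemetry dropout | ground-station outage) = 0.62×0.923 + 0.74×0.077
        = 0.572260 + 0.056980 = 0.629240
The terms with attitude-control fault present sum to 0.056980, so
  P(attitude-control fault | telemetry dropout, ground-station outage) = 0.056980 / 0.629240 ≈ 0.0906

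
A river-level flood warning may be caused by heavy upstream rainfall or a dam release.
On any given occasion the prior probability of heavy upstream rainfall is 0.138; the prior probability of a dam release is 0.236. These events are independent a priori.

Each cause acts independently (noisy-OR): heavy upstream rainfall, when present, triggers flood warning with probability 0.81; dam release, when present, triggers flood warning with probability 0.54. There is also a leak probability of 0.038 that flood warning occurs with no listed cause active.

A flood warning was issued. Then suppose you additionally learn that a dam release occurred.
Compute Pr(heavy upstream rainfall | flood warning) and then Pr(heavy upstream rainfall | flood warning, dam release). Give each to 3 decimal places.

Pr(heavy upstream rainfall | flood warning) ≈ 0.456; Pr(heavy upstream rainfall | flood warning, dam release) ≈ 0.208

Under noisy-OR, P(flood warning | causes) = 1 − (1−0.038)·∏(1−qᵢ) over the active causes.
Numerator (weight on configurations with heavy upstream rainfall): 0.086161 + 0.029830 = 0.115991
The normalizing constant is 0.038·0.862·0.764 + 0.55748·0.862·0.236 + 0.81722·0.138·0.764 + 0.915921·0.138·0.236 = 0.254426
P(heavy upstream rainfall | flood warning) = 0.115991/0.254426 ≈ 0.456

Now condition on the additional information:
Weight on heavy upstream rainfall=true, given the evidence: 0.915921×0.138 = 0.126397
The normalizing constant is 0.55748×0.862 + 0.915921×0.138 = 0.606945
P(heavy upstream rainfall | flood warning, dam release) = 0.126397/0.606945 ≈ 0.208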